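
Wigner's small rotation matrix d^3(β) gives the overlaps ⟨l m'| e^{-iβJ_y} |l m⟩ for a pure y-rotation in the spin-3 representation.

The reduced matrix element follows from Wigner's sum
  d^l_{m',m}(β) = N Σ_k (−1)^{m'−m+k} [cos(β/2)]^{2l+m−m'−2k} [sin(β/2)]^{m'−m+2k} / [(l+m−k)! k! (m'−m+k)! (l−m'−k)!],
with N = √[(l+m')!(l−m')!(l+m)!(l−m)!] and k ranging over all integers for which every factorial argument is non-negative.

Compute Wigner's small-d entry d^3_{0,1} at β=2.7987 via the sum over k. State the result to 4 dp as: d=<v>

d=0.5001

d^3_{0,1}(β=2.7987) via Wigner's sum:
Half-angle: c=0.170608, s=0.985339. N=√(6·6·24·2)=41.569219
The bounds max(0,m−m')=1 and min(l+m,l−m')=3 give 3 terms
  k=1: (−1)^0·41.5692/(12)·0.1706^5·0.9853^1 = +0.000493
  k=2: (−1)^1·41.5692/(4)·0.1706^3·0.9853^3 = -0.049370
  k=3: (−1)^2·41.5692/(12)·0.1706^1·0.9853^5 = +0.548931
d^3_{0,1}(2.7987) = +0.000493 -0.049370 +0.548931 = +0.500054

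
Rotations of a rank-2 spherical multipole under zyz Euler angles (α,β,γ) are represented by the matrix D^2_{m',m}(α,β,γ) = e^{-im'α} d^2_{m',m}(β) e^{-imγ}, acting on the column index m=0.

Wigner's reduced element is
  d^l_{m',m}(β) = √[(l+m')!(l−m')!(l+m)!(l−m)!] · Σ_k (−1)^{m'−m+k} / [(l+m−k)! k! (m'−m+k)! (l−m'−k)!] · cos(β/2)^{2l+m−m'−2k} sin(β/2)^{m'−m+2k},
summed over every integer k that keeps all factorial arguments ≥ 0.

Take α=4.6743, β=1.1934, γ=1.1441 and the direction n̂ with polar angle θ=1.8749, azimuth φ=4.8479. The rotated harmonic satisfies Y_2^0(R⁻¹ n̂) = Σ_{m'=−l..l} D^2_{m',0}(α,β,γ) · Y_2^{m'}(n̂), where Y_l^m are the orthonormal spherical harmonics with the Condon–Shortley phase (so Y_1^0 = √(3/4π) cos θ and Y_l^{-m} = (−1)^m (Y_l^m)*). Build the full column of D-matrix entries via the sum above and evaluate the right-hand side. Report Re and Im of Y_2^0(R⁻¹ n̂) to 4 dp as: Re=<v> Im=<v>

Need the full column D^2_{m',0} for m'=−2..2 at α=4.6743, β=1.1934, γ=1.1441.
cos(β/2)=0.827194, sin(β/2)=0.561916
d^2_{-2,0}: single k=2 term ⇒ +0.529216;  D = -0.527682+0.040276i
d^2_{-1,0}: k∈[1..2] ⇒ +0.779058 -0.359498 = +0.419559;  D = -0.015977-0.419255i
d^2_{0,0}: k∈[0..2] ⇒ +0.468199 -0.864207 +0.099698 = -0.296310;  D = -0.296310+0.000000i
d^2_{1,0}: k∈[0..1] ⇒ -0.779058 +0.359498 = -0.419559;  D = +0.015977-0.419255i
d^2_{2,0}: single k=0 term ⇒ +0.529216;  D = -0.527682-0.040276i
Y_2^{m'}(θ=1.8749,φ=4.8479) and Σ D·Y over m':
  (-0.5277+0.0403i)·(-0.3388+0.0941i)  (-0.0160-0.4193i)·(-0.0298-0.2187i)  (-0.2963+0.0000i)·(-0.2306+0.0000i)  (+0.0160-0.4193i)·(+0.0298-0.2187i)  (-0.5277-0.0403i)·(-0.3388-0.0941i)
Y_2^0(R⁻¹ n̂) = +0.235871+0.000000i

Re=0.2359 Im=0.0000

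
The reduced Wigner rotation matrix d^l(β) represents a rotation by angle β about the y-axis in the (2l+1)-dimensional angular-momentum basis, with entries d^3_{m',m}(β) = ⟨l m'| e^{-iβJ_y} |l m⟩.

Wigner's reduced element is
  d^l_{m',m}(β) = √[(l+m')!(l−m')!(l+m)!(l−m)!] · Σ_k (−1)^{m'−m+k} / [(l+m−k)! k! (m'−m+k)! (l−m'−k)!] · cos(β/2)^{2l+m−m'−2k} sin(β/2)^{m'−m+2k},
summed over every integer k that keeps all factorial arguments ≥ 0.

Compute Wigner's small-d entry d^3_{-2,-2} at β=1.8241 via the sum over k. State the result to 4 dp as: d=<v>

d^3_{-2,-2}(β=1.8241) via Wigner's sum:
c=cos(1.8241/2)=0.612126, s=sin(1.8241/2)=0.790760; N=√[1·120·1·120]=120.000000
k∈{0,1} keeps every argument non-negative
  k=0: (−1)^0·120.0000/(120)·0.6121^6·0.7908^0 = +0.052607
  k=1: (−1)^1·120.0000/(24)·0.6121^4·0.7908^2 = -0.438958
d^3_{-2,-2}(1.8241) = +0.052607 -0.438958 = -0.386351

d=-0.3864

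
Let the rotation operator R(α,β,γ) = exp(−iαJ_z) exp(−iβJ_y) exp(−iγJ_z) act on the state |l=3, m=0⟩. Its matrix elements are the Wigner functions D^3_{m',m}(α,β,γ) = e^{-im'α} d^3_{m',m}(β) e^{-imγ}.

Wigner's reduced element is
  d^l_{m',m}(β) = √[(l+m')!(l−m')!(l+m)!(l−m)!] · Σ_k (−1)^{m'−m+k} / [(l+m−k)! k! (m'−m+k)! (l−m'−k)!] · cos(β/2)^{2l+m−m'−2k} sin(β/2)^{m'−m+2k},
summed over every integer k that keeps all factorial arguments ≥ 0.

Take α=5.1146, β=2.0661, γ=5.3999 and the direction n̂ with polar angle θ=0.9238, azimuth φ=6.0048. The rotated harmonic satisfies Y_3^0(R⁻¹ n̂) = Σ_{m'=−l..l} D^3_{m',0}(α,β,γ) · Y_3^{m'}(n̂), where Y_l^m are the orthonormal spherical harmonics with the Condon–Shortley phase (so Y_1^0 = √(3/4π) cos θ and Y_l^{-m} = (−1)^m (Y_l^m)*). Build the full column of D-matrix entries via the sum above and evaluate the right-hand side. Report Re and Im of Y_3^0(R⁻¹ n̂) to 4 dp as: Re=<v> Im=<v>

Re=-0.1668 Im=0.0000

Need the full column D^3_{m',0} for m'=−3..3 at α=5.1146, β=2.0661, γ=5.3999.
cos(β/2)=0.512202, sin(β/2)=0.858865
d^3_{-3,0}: single k=3 term ⇒ +0.380726;  D = -0.355759+0.135602i
d^3_{-2,0}: k∈[2..3] ⇒ +0.278083 -0.781885 = -0.503801;  D = +0.349400+0.362954i
d^3_{-1,0}: k∈[1..3] ⇒ +0.104887 -0.884728 +0.829195 = +0.049353;  D = +0.019320-0.045415i
d^3_{0,0}: k∈[0..3] ⇒ +0.018057 -0.456937 +1.284768 -0.401375 = +0.444513;  D = +0.444513+0.000000i
d^3_{1,0}: k∈[0..2] ⇒ -0.104887 +0.884728 -0.829195 = -0.049353;  D = -0.019320-0.045415i
d^3_{2,0}: k∈[0..1] ⇒ +0.278083 -0.781885 = -0.503801;  D = +0.349400-0.362954i
d^3_{3,0}: single k=0 term ⇒ -0.380726;  D = +0.355759+0.135602i
Y_3^{m'}(θ=0.9238,φ=6.0048) and Σ D·Y over m':
  (-0.3558+0.1356i)·(+0.1422+0.1571i)  (+0.3494+0.3630i)·(+0.3330+0.2073i)  (+0.0193-0.0454i)·(+0.2025+0.0579i)  (+0.4445+0.0000i)·(-0.2662+0.0000i)  (-0.0193-0.0454i)·(-0.2025+0.0579i)  (+0.3494-0.3630i)·(+0.3330-0.2073i)  (+0.3558+0.1356i)·(-0.1422+0.1571i)
Y_3^0(R⁻¹ n̂) = -0.166813+0.000000i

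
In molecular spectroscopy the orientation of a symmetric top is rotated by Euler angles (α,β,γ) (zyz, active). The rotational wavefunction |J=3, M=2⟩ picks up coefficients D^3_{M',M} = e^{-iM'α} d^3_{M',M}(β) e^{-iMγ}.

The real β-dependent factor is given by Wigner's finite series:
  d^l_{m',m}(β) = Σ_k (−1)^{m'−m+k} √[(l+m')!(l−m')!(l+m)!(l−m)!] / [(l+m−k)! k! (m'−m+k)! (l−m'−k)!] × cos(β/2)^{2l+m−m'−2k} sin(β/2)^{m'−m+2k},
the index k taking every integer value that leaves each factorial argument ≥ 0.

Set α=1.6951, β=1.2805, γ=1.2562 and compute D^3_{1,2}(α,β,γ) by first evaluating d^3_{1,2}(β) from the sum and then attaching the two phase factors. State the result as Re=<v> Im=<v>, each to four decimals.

Re=0.0333 Im=-0.0602

First d^3_{1,2}(β=1.2805), then the phase factors e^{-i(1)α} and e^{-i(2)γ}:
c=cos(1.2805/2)=0.801946, s=sin(1.2805/2)=0.597396; N=√[24·2·120·1]=75.894664
k∈{1,2} keeps every argument non-negative
  k=1: (−1)^0·75.8947/(24)·0.8019^5·0.5974^1 = +0.626598
  k=2: (−1)^1·75.8947/(12)·0.8019^3·0.5974^3 = -0.695429
d^3_{1,2}(1.2805) = +0.626598 -0.695429 = -0.068831
Attach z-rotation phases: D = e^{-i(1)(1.6951)}·(-0.068831)·e^{-i(2)(1.2562)} = +0.033294-0.060243i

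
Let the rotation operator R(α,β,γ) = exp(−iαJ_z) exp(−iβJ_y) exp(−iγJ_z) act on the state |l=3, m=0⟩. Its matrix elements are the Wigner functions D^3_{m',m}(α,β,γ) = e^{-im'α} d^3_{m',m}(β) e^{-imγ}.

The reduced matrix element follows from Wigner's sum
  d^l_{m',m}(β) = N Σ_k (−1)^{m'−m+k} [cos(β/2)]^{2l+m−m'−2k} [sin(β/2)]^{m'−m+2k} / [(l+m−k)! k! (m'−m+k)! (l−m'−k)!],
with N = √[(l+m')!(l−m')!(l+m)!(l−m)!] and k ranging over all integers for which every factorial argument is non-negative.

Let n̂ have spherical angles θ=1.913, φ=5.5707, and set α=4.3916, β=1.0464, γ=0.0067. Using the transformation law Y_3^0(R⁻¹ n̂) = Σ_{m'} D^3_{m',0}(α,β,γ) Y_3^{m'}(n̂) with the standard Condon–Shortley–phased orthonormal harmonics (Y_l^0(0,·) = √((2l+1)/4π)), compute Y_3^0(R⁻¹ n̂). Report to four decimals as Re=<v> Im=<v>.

Need the full column D^3_{m',0} for m'=−3..3 at α=4.3916, β=1.0464, γ=0.0067.
cos(β/2)=0.866225, sin(β/2)=0.499655
d^3_{-3,0}: single k=3 term ⇒ +0.362590;  D = +0.297522+0.207249i
d^3_{-2,0}: k∈[2..3] ⇒ +0.769879 -0.256154 = +0.513725;  D = -0.411572+0.307444i
d^3_{-1,0}: k∈[1..3] ⇒ +0.844138 -0.842584 +0.093448 = +0.095002;  D = -0.029956-0.090156i
d^3_{0,0}: k∈[0..3] ⇒ +0.422458 -1.265041 +0.420904 -0.015560 = -0.437239;  D = -0.437239+0.000000i
d^3_{1,0}: k∈[0..2] ⇒ -0.844138 +0.842584 -0.093448 = -0.095002;  D = +0.029956-0.090156i
d^3_{2,0}: k∈[0..1] ⇒ +0.769879 -0.256154 = +0.513725;  D = -0.411572-0.307444i
d^3_{3,0}: single k=0 term ⇒ -0.362590;  D = -0.297522+0.207249i
Y_3^{m'}(θ=1.913,φ=5.5707) and Σ D·Y over m':
  (+0.2975+0.2072i)·(-0.1872+0.2943i)  (-0.4116+0.3074i)·(-0.0442-0.3011i)  (-0.0300-0.0902i)·(-0.1007-0.0870i)  (-0.4372+0.0000i)·(+0.3052+0.0000i)  (+0.0300-0.0902i)·(+0.1007-0.0870i)  (-0.4116-0.3074i)·(-0.0442+0.3011i)  (-0.2975+0.2072i)·(+0.1872+0.2943i)
Y_3^0(R⁻¹ n̂) = -0.154922-0.000000i

Re=-0.1549 Im=0.0000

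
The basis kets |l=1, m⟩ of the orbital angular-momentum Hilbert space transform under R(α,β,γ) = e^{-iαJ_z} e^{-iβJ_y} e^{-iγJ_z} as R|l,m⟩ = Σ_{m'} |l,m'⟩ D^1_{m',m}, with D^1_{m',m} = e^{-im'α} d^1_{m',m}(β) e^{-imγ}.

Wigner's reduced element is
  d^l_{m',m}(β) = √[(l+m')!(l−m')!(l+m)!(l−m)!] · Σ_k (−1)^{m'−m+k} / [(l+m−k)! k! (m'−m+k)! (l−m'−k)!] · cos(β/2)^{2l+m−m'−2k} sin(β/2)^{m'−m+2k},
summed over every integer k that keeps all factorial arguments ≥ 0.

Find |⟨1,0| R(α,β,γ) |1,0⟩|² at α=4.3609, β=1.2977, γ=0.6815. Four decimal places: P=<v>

Split into d^1_{0,0}(β=1.2977) × two z-phases.
c=cos(1.2977/2)=0.796779, s=sin(1.2977/2)=0.604271; N=√[1·1·1·1]=1.000000
k∈{0,1} keeps every argument non-negative
  k=0: (−1)^0·1.0000/(1)·0.7968^2·0.6043^0 = +0.634857
  k=1: (−1)^1·1.0000/(1)·0.7968^0·0.6043^2 = -0.365143
d^1_{0,0}(1.2977) = +0.634857 -0.365143 = +0.269714
|D^1_{0,0}|² = |d^1_{0,0}(β)|² = (+0.269714)² = 0.072746 (the z-rotation phases have unit modulus)

P=0.0727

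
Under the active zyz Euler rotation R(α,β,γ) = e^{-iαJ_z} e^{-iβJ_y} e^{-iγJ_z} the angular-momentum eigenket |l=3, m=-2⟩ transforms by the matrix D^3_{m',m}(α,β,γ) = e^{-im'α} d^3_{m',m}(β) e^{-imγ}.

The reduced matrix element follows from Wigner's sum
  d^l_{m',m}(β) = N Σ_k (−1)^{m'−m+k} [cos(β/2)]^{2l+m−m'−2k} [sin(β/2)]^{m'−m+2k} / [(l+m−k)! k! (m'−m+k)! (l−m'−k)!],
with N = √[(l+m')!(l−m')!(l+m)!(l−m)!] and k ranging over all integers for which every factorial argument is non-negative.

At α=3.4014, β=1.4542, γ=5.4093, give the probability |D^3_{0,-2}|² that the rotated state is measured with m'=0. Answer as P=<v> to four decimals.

P=0.0247

First d^3_{0,-2}(β=1.4542), then the phase factors e^{-i(0)α} and e^{-i(-2)γ}:
With c≡cos(β/2)=0.747105 and s≡sin(β/2)=0.664706, N=[6·6·1·120]^{1/2}=65.726707
Admissible k: 0..1 (factorial args all ≥0)
  k=0: (−1)^2·65.7267/(12)·0.7471^4·0.6647^2 = +0.753957
  k=1: (−1)^3·65.7267/(12)·0.7471^2·0.6647^4 = -0.596818
d^3_{0,-2}(1.4542) = +0.753957 -0.596818 = +0.157139
|D^3_{0,-2}|² = |d^3_{0,-2}(β)|² = (+0.157139)² = 0.024693 (the z-rotation phases have unit modulus)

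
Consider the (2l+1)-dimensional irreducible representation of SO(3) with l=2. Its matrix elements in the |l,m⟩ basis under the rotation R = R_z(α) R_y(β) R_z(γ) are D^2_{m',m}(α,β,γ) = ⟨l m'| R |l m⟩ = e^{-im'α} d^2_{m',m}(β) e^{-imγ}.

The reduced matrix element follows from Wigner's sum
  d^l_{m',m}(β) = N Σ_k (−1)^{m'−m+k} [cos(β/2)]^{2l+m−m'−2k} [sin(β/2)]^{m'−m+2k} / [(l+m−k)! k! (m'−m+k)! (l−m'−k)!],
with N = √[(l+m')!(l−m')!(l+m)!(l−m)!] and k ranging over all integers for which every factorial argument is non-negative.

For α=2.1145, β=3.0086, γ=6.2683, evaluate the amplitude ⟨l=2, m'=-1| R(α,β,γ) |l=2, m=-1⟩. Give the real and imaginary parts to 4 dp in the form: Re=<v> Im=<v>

Re=0.0066 Im=-0.0114

First d^2_{-1,-1}(β=3.0086), then the phase factors e^{-i(-1)α} and e^{-i(-1)γ}:
With c≡cos(β/2)=0.066447 and s≡sin(β/2)=0.997790, N=[1·6·1·6]^{1/2}=6.000000
k: max(0,(-1)−(-1))=0 … min(2+(-1),2−(-1))=1
  k=0: (−1)^0·6.0000/(6)·0.0664^4·0.9978^0 = +0.000019
  k=1: (−1)^1·6.0000/(2)·0.0664^2·0.9978^2 = -0.013187
d^2_{-1,-1}(3.0086) = +0.000019 -0.013187 = -0.013168
Phases: e^{-i·(-1)·2.1145}=-0.517309+0.855799i, e^{-i·(-1)·6.2683}=+0.999889-0.014885i ⇒ D=+0.006643-0.011369i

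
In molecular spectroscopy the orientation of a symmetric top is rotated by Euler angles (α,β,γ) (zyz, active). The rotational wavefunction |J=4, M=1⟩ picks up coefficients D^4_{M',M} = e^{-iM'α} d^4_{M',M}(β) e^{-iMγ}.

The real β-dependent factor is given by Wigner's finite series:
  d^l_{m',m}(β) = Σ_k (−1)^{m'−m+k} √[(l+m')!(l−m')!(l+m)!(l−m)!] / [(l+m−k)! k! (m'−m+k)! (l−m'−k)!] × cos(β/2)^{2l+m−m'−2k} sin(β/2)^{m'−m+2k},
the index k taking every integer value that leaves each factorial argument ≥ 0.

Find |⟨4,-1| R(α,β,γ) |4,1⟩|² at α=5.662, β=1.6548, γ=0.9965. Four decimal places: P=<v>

First d^4_{-1,1}(β=1.6548), then the phase factors e^{-i(-1)α} and e^{-i(1)γ}:
c=cos(1.6548/2)=0.676792, s=sin(1.6548/2)=0.736174; N=√[6·120·120·6]=720.000000
The bounds max(0,m−m')=2 and min(l+m,l−m')=5 give 4 terms
  k=2: (−1)^0·720.0000/(72)·0.6768^6·0.7362^2 = +0.520826
  k=3: (−1)^1·720.0000/(24)·0.6768^4·0.7362^4 = -1.848693
  k=4: (−1)^2·720.0000/(48)·0.6768^2·0.7362^6 = +1.093668
  k=5: (−1)^3·720.0000/(720)·0.6768^0·0.7362^8 = -0.086267
d^4_{-1,1}(1.6548) = +0.520826 -1.848693 +1.093668 -0.086267 = -0.320466
|D^4_{-1,1}|² = |d^4_{-1,1}(β)|² = (-0.320466)² = 0.102698 (the z-rotation phases have unit modulus)

P=0.1027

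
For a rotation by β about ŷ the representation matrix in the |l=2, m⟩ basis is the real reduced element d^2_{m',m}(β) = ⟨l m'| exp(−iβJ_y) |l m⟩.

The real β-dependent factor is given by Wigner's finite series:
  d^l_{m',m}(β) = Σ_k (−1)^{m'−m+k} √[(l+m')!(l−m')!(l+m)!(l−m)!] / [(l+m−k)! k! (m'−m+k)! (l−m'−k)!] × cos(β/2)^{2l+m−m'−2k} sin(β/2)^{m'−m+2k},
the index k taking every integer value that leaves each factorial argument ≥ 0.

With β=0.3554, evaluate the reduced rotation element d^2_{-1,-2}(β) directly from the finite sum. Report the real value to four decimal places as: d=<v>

d^2_{-1,-2}(β=0.3554) via Wigner's sum:
With c≡cos(β/2)=0.984253 and s≡sin(β/2)=0.176766, N=[1·6·1·24]^{1/2}=12.000000
k∈{0} keeps every argument non-negative
  k=0: (−1)^1·12.0000/(6)·0.9843^3·0.1768^1 = -0.337093
d^2_{-1,-2}(0.3554) = -0.337093

d=-0.3371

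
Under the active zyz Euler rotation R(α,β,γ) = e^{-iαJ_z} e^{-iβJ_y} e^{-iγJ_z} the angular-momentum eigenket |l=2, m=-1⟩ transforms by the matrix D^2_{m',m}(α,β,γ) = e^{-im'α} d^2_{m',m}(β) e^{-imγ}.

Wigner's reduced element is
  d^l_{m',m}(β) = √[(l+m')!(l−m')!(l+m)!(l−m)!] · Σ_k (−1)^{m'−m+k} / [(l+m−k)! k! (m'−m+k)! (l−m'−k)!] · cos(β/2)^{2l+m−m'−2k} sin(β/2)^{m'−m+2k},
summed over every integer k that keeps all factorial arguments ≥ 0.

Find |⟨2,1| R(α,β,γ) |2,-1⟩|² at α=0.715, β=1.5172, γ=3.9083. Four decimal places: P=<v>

P=0.2745

First d^2_{1,-1}(β=1.5172), then the phase factors e^{-i(1)α} and e^{-i(-1)γ}:
Half-angle: c=0.725800, s=0.687906. N=√(6·1·1·6)=6.000000
k∈{0,1} keeps every argument non-negative
  k=0: (−1)^2·6.0000/(2)·0.7258^2·0.6879^2 = +0.747848
  k=1: (−1)^3·6.0000/(6)·0.7258^0·0.6879^4 = -0.223932
d^2_{1,-1}(1.5172) = +0.747848 -0.223932 = +0.523916
|D^2_{1,-1}|² = |d^2_{1,-1}(β)|² = (+0.523916)² = 0.274487 (the z-rotation phases have unit modulus)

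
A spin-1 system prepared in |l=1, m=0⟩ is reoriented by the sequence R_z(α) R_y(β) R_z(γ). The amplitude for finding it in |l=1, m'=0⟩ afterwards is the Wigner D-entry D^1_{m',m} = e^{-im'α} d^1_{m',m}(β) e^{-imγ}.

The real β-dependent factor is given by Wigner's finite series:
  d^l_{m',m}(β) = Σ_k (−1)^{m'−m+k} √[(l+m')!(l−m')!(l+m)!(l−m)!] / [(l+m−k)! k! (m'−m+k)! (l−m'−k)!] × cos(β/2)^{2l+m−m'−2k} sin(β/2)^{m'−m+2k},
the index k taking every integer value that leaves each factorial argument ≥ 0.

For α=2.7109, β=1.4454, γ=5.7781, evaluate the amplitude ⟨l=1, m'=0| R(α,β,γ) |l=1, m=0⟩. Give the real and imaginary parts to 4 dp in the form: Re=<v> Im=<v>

D^1_{0,0}(2.7109,1.4454,5.7781) = e^{-i·0·2.7109}·d^1_{0,0}(1.4454)·e^{-i·0·5.7781}. Compute d first:
With c≡cos(β/2)=0.750023 and s≡sin(β/2)=0.661412, N=[1·1·1·1]^{1/2}=1.000000
Admissible k: 0..1 (factorial args all ≥0)
  k=0: (−1)^0·1.0000/(1)·0.7500^2·0.6614^0 = +0.562534
  k=1: (−1)^1·1.0000/(1)·0.7500^0·0.6614^2 = -0.437466
d^1_{0,0}(1.4454) = +0.562534 -0.437466 = +0.125068
Attach z-rotation phases: D = e^{-i(0)(2.7109)}·(+0.125068)·e^{-i(0)(5.7781)} = +0.125068+0.000000i

Re=0.1251 Im=0.0000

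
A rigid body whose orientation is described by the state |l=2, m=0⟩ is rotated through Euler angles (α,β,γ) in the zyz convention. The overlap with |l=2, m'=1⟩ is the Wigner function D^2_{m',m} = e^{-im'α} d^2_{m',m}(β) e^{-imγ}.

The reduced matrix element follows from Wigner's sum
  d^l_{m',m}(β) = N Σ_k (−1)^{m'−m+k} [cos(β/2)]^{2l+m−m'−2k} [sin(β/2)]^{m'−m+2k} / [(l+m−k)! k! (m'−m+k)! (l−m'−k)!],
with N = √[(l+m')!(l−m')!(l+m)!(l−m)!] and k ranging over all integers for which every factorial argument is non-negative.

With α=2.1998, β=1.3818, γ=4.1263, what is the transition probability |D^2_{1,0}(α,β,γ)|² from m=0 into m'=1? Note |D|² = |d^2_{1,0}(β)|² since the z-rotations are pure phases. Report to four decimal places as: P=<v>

P=0.0511

First d^2_{1,0}(β=1.3818), then the phase factors e^{-i(1)α} and e^{-i(0)γ}:
Half-angle: c=0.770673, s=0.637231. N=√(6·1·2·2)=4.898979
k: max(0,(0)−(1))=0 … min(2+(0),2−(1))=1
  k=0: (−1)^1·4.8990/(2)·0.7707^3·0.6372^1 = -0.714468
  k=1: (−1)^2·4.8990/(2)·0.7707^1·0.6372^3 = +0.488468
d^2_{1,0}(1.3818) = -0.714468 +0.488468 = -0.225999
|D^2_{1,0}|² = |d^2_{1,0}(β)|² = (-0.225999)² = 0.051076 (the z-rotation phases have unit modulus)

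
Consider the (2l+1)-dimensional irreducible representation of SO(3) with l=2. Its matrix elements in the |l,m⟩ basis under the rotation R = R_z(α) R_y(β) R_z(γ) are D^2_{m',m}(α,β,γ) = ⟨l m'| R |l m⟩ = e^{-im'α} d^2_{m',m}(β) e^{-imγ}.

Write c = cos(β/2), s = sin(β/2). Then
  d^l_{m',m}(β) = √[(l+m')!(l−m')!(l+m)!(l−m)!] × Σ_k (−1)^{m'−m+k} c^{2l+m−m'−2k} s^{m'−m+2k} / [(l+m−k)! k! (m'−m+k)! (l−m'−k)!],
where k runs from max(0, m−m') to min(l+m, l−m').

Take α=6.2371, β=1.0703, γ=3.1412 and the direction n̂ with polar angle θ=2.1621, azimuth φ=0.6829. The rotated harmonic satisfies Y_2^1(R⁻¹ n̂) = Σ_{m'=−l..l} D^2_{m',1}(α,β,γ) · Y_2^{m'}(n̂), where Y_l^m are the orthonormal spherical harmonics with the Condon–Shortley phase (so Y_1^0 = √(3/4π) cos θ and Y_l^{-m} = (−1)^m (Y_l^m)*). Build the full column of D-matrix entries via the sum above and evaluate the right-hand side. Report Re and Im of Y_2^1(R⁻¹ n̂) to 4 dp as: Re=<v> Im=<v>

Need the full column D^2_{m',1} for m'=−2..2 at α=6.2371, β=1.0703, γ=3.1412.
cos(β/2)=0.860192, sin(β/2)=0.509970
d^2_{-2,1}: single k=3 term ⇒ +0.228171;  D = -0.227210+0.020912i
d^2_{-1,1}: k∈[2..3] ⇒ +0.577300 -0.067636 = +0.509664;  D = -0.509132+0.023280i
d^2_{0,1}: k∈[1..2] ⇒ +0.795072 -0.279451 = +0.515622;  D = -0.515622-0.000202i
d^2_{1,1}: k∈[0..1] ⇒ +0.547497 -0.577300 = -0.029803;  D = +0.029771+0.001385i
d^2_{2,1}: single k=0 term ⇒ -0.649174;  D = +0.646395+0.060004i
Y_2^{m'}(θ=2.1621,φ=0.6829) and Σ D·Y over m':
  (-0.2272+0.0209i)·(+0.0542-0.2607i)  (-0.5091+0.0233i)·(-0.2774+0.2256i)  (-0.5156-0.0002i)·(-0.0214+0.0000i)  (+0.0298+0.0014i)·(+0.2774+0.2256i)  (+0.6464+0.0600i)·(+0.0542+0.2607i)
Y_2^1(R⁻¹ n̂) = +0.167452+0.117884i

Re=0.1675 Im=0.1179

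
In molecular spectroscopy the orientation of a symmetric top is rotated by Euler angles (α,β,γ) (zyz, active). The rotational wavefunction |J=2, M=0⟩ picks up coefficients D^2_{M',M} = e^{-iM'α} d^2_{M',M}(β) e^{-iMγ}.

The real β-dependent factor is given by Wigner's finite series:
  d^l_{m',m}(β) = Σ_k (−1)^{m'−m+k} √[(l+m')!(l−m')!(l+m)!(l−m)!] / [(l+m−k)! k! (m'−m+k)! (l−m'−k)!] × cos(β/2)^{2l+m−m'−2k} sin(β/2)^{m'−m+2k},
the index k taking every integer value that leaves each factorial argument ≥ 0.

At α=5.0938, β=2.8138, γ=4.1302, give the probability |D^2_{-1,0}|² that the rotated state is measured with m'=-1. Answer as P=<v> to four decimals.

P=0.1394

D^2_{-1,0}(5.0938,2.8138,4.1302) = e^{-i·-1·5.0938}·d^2_{-1,0}(2.8138)·e^{-i·0·4.1302}. Compute d first:
With c≡cos(β/2)=0.163164 and s≡sin(β/2)=0.986599, N=[1·6·2·2]^{1/2}=4.898979
k∈{1,2} keeps every argument non-negative
  k=1: (−1)^0·4.8990/(2)·0.1632^3·0.9866^1 = +0.010497
  k=2: (−1)^1·4.8990/(2)·0.1632^1·0.9866^3 = -0.383814
d^2_{-1,0}(2.8138) = +0.010497 -0.383814 = -0.373317
|D^2_{-1,0}|² = |d^2_{-1,0}(β)|² = (-0.373317)² = 0.139365 (the z-rotation phases have unit modulus)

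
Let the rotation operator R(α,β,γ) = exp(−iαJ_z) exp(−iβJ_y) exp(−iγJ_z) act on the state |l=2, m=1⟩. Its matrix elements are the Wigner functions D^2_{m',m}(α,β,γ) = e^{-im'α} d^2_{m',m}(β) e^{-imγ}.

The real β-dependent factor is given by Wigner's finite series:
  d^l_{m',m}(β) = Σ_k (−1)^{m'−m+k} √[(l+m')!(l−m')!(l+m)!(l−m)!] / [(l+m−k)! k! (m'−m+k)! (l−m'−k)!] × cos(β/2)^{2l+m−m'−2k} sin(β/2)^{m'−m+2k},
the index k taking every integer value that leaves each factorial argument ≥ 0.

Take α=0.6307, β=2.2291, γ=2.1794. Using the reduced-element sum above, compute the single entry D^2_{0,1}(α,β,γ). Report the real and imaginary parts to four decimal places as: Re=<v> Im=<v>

Re=0.3389 Im=0.4863

D^2_{0,1}(0.6307,2.2291,2.1794) = e^{-i·0·0.6307}·d^2_{0,1}(2.2291)·e^{-i·1·2.1794}. Compute d first:
With c≡cos(β/2)=0.440581 and s≡sin(β/2)=0.897713, N=[2·2·6·1]^{1/2}=4.898979
Admissible k: 1..2 (factorial args all ≥0)
  k=1: (−1)^0·4.8990/(2)·0.4406^3·0.8977^1 = +0.188058
  k=2: (−1)^1·4.8990/(2)·0.4406^1·0.8977^3 = -0.780753
d^2_{0,1}(2.2291) = +0.188058 -0.780753 = -0.592695
D = (+1.000000+0.000000i)·(-0.592695)·(-0.571722-0.820447i) = +0.338857+0.486275i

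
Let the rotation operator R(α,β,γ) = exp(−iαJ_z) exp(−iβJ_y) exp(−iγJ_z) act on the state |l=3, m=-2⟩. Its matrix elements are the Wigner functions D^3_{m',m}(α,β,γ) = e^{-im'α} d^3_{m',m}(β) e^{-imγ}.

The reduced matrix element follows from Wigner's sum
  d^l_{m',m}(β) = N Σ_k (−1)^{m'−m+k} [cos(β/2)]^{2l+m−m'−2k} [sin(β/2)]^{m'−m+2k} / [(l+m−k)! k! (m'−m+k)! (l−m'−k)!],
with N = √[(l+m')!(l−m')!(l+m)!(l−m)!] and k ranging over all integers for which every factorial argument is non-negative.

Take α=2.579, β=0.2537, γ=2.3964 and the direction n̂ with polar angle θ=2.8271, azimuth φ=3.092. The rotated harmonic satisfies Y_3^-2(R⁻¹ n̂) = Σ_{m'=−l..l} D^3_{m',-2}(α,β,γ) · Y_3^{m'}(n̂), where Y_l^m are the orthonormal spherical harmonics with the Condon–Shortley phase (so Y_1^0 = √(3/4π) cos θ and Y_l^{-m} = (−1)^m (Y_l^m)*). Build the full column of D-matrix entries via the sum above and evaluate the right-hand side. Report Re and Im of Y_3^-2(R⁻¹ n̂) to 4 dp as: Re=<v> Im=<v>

Need the full column D^3_{m',-2} for m'=−3..3 at α=2.579, β=0.2537, γ=2.3964.
cos(β/2)=0.991965, sin(β/2)=0.126510
d^3_{-3,-2}: single k=1 term ⇒ +0.297634;  D = +0.297435-0.010882i
d^3_{-2,-2}: k∈[0..1] ⇒ +0.952750 -0.077483 = +0.875267;  D = -0.756941-0.439469i
d^3_{-1,-2}: k∈[0..1] ⇒ -0.384244 +0.012500 = -0.371745;  D = -0.172383-0.329361i
d^3_{0,-2}: k∈[0..1] ⇒ +0.084878 -0.001381 = +0.083498;  D = +0.006707-0.083228i
d^3_{1,-2}: k∈[0..1] ⇒ -0.012500 +0.000102 = -0.012398;  D = +0.007434-0.009922i
d^3_{2,-2}: k∈[0..1] ⇒ +0.001260 -0.000004 = +0.001256;  D = +0.001173-0.000449i
d^3_{3,-2}: single k=0 term ⇒ -0.000079;  D = +0.000077+0.000015i
Y_3^{m'}(θ=2.8271,φ=3.092) and Σ D·Y over m':
  (+0.2974-0.0109i)·(-0.0122-0.0018i)  (-0.7569-0.4395i)·(-0.0925-0.0092i)  (-0.1724-0.3294i)·(-0.3516-0.0175i)  (+0.0067-0.0832i)·(-0.5400+0.0000i)  (+0.0074-0.0099i)·(+0.3516-0.0175i)  (+0.0012-0.0004i)·(-0.0925+0.0092i)  (+0.0001+0.0000i)·(+0.0122-0.0018i)
Y_3^-2(R⁻¹ n̂) = +0.115927+0.207418i

Re=0.1159 Im=0.2074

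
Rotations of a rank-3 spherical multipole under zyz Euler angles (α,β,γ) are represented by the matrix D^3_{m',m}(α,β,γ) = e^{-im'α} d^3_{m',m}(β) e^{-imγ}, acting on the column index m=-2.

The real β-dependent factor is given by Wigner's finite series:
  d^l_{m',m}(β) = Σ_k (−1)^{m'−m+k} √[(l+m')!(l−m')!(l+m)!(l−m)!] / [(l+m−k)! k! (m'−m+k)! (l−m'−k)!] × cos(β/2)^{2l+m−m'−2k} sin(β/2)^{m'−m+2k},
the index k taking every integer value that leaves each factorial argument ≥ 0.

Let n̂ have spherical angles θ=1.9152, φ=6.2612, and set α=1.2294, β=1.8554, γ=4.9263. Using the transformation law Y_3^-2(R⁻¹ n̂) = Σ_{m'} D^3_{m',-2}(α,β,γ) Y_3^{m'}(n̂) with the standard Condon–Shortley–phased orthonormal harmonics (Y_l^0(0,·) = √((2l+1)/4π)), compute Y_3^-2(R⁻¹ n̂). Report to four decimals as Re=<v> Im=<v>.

Re=0.3298 Im=-0.0328

Need the full column D^3_{m',-2} for m'=−3..3 at α=1.2294, β=1.8554, γ=4.9263.
cos(β/2)=0.599676, sin(β/2)=0.800243
d^3_{-3,-2}: single k=1 term ⇒ +0.152013;  D = +0.085377+0.125773i
d^3_{-2,-2}: k∈[0..1] ⇒ +0.046505 -0.414077 = -0.367571;  D = -0.355688+0.092708i
d^3_{-1,-2}: k∈[0..1] ⇒ -0.196248 +0.698949 = +0.502701;  D = +0.043392-0.500825i
d^3_{0,-2}: k∈[0..1] ⇒ +0.453598 -0.807758 = -0.354160;  D = +0.322240+0.146937i
d^3_{1,-2}: k∈[0..1] ⇒ -0.698949 +0.622337 = -0.076612;  D = +0.053289-0.055042i
d^3_{2,-2}: k∈[0..1] ⇒ +0.737379 -0.262622 = +0.474757;  D = +0.210845+0.425369i
d^3_{3,-2}: single k=0 term ⇒ -0.482060;  D = -0.478663+0.057127i
Y_3^{m'}(θ=1.9152,φ=6.2612) and Σ D·Y over m':
  (+0.0854+0.1258i)·(+0.3472+0.0229i)  (-0.3557+0.0927i)·(-0.3054-0.0134i)  (+0.0434-0.5008i)·(-0.1308-0.0029i)  (+0.3222+0.1469i)·(+0.3062+0.0000i)  (+0.0533-0.0550i)·(+0.1308-0.0029i)  (+0.2108+0.4254i)·(-0.3054+0.0134i)  (-0.4787+0.0571i)·(-0.3472+0.0229i)
Y_3^-2(R⁻¹ n̂) = +0.329765-0.032797i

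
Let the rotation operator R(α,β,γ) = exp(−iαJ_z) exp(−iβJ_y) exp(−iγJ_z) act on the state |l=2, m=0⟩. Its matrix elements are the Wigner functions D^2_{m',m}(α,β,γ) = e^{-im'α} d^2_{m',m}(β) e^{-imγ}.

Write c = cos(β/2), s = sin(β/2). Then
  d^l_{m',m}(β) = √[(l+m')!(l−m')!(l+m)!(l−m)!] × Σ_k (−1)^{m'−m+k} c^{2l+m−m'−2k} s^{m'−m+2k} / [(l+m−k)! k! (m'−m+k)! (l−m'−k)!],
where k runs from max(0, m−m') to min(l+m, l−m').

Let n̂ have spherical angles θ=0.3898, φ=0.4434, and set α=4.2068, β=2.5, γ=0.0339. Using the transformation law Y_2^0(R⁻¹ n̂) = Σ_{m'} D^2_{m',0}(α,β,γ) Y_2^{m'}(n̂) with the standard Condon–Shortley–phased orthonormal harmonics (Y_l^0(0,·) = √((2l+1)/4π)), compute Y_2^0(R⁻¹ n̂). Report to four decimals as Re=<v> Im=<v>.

Re=0.4958 Im=0.0000

Need the full column D^2_{m',0} for m'=−2..2 at α=4.2068, β=2.5, γ=0.0339.
cos(β/2)=0.315322, sin(β/2)=0.948985
d^2_{-2,0}: single k=2 term ⇒ +0.219333;  D = -0.116436+0.185875i
d^2_{-1,0}: k∈[1..2] ⇒ +0.072878 -0.660097 = -0.587219;  D = +0.284403+0.513751i
d^2_{0,0}: k∈[0..2] ⇒ +0.009886 -0.358169 +0.811030 = +0.462747;  D = +0.462747+0.000000i
d^2_{1,0}: k∈[0..1] ⇒ -0.072878 +0.660097 = +0.587219;  D = -0.284403+0.513751i
d^2_{2,0}: single k=0 term ⇒ +0.219333;  D = -0.116436-0.185875i
Y_2^{m'}(θ=0.3898,φ=0.4434) and Σ D·Y over m':
  (-0.1164+0.1859i)·(+0.0352-0.0432i)  (+0.2844+0.5138i)·(+0.2453-0.1165i)  (+0.4627+0.0000i)·(+0.4942+0.0000i)  (-0.2844+0.5138i)·(-0.2453-0.1165i)  (-0.1164-0.1859i)·(+0.0352+0.0432i)
Y_2^0(R⁻¹ n̂) = +0.495756+0.000000i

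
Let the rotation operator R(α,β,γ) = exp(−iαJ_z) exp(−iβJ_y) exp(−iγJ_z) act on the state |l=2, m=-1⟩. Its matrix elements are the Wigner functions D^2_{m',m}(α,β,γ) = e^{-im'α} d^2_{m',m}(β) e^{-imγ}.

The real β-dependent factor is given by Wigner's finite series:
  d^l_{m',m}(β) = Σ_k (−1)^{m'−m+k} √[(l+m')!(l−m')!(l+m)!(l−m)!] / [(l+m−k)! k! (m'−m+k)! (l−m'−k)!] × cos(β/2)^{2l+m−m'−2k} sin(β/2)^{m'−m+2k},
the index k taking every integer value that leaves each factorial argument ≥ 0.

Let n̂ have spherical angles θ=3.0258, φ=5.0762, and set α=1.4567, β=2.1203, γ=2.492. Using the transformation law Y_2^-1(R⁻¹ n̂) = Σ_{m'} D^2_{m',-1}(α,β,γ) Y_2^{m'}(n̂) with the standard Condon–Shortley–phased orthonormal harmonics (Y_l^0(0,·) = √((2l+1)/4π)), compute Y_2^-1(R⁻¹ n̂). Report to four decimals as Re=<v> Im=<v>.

Need the full column D^2_{m',-1} for m'=−2..2 at α=1.4567, β=2.1203, γ=2.492.
cos(β/2)=0.488741, sin(β/2)=0.872429
d^2_{-2,-1}: single k=1 term ⇒ +0.203703;  D = +0.130137-0.156714i
d^2_{-1,-1}: k∈[0..1] ⇒ +0.057058 -0.545430 = -0.488372;  D = +0.337754+0.352746i
d^2_{0,-1}: k∈[0..1] ⇒ -0.249484 +0.794959 = +0.545475;  D = -0.434378+0.329937i
d^2_{1,-1}: k∈[0..1] ⇒ +0.545430 -0.579322 = -0.033892;  D = -0.017294-0.029147i
d^2_{2,-1}: single k=0 term ⇒ -0.649081;  D = -0.592298+0.265499i
Y_2^{m'}(θ=3.0258,φ=5.0762) and Σ D·Y over m':
  (+0.1301-0.1567i)·(-0.0039+0.0034i)  (+0.3378+0.3527i)·(-0.0315-0.0829i)  (-0.4344+0.3299i)·(+0.6182+0.0000i)  (-0.0173-0.0291i)·(+0.0315-0.0829i)  (-0.5923+0.2655i)·(-0.0039-0.0034i)
Y_2^-1(R⁻¹ n̂) = -0.249674+0.167411i

Re=-0.2497 Im=0.1674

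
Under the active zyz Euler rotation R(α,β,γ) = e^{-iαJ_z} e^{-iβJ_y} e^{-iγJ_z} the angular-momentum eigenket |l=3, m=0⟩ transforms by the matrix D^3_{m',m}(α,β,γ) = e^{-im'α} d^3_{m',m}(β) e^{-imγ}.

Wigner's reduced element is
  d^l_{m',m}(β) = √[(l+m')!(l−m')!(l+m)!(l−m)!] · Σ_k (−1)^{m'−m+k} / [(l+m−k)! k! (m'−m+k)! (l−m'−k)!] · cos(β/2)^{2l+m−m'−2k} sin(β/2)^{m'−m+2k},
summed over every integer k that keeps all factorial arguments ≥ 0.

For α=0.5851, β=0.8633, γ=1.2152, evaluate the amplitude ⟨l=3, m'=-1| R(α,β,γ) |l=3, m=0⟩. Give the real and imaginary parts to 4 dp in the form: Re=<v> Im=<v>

Re=0.3051 Im=0.2021

D^3_{-1,0}(0.5851,0.8633,1.2152) = e^{-i·-1·0.5851}·d^3_{-1,0}(0.8633)·e^{-i·0·1.2152}. Compute d first:
Half-angle: c=0.908277, s=0.418370. N=√(2·24·6·6)=41.569219
k∈{1,2,3} keeps every argument non-negative
  k=1: (−1)^0·41.5692/(12)·0.9083^5·0.4184^1 = +0.895864
  k=2: (−1)^1·41.5692/(4)·0.9083^3·0.4184^3 = -0.570227
  k=3: (−1)^2·41.5692/(12)·0.9083^1·0.4184^5 = +0.040328
d^3_{-1,0}(0.8633) = +0.895864 -0.570227 +0.040328 = +0.365965
Phases: e^{-i·(-1)·0.5851}=+0.833657+0.552283i, e^{-i·(0)·1.2152}=+1.000000+0.000000i ⇒ D=+0.305089+0.202116i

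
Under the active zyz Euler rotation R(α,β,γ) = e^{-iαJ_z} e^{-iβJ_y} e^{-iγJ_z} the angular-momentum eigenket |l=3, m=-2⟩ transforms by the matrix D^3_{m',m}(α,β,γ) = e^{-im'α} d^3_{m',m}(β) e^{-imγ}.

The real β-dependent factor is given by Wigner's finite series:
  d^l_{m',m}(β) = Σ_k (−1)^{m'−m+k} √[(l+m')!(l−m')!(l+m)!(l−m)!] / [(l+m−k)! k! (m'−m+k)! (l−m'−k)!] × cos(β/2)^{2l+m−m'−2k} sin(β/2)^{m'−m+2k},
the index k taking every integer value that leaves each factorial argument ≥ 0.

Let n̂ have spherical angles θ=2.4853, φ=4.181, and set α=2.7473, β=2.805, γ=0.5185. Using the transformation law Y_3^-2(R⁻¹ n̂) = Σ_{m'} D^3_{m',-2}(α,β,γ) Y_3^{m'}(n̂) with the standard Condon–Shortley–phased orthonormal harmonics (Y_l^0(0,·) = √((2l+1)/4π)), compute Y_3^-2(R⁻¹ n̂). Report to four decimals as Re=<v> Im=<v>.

Need the full column D^3_{m',-2} for m'=−3..3 at α=2.7473, β=2.805, γ=0.5185.
cos(β/2)=0.167503, sin(β/2)=0.985872
d^3_{-3,-2}: single k=1 term ⇒ +0.000318;  D = -0.000315+0.000046i
d^3_{-2,-2}: k∈[0..1] ⇒ +0.000022 -0.003826 = -0.003804;  D = -0.003687-0.000935i
d^3_{-1,-2}: k∈[0..1] ⇒ -0.000411 +0.028481 = +0.028070;  D = -0.022469-0.016824i
d^3_{0,-2}: k∈[0..1] ⇒ +0.004191 -0.145173 = -0.140983;  D = -0.071733-0.121369i
d^3_{1,-2}: k∈[0..1] ⇒ -0.028481 +0.493315 = +0.464834;  D = -0.064636-0.460318i
d^3_{2,-2}: k∈[0..1] ⇒ +0.132525 -0.918168 = -0.785643;  D = +0.198014-0.760280i
d^3_{3,-2}: single k=0 term ⇒ -0.382120;  D = -0.230974+0.304412i
Y_3^{m'}(θ=2.4853,φ=4.181) and Σ D·Y over m':
  (-0.0003+0.0000i)·(+0.0948+0.0022i)  (-0.0037-0.0009i)·(+0.1466+0.2634i)  (-0.0225-0.0168i)·(-0.2137+0.3635i)  (-0.0717-0.1214i)·(-0.0409+0.0000i)  (-0.0646-0.4603i)·(+0.2137+0.3635i)  (+0.1980-0.7603i)·(+0.1466-0.2634i)  (-0.2310+0.3044i)·(-0.0948+0.0022i)
Y_3^-2(R⁻¹ n̂) = +0.017060-0.315577i

Re=0.0171 Im=-0.3156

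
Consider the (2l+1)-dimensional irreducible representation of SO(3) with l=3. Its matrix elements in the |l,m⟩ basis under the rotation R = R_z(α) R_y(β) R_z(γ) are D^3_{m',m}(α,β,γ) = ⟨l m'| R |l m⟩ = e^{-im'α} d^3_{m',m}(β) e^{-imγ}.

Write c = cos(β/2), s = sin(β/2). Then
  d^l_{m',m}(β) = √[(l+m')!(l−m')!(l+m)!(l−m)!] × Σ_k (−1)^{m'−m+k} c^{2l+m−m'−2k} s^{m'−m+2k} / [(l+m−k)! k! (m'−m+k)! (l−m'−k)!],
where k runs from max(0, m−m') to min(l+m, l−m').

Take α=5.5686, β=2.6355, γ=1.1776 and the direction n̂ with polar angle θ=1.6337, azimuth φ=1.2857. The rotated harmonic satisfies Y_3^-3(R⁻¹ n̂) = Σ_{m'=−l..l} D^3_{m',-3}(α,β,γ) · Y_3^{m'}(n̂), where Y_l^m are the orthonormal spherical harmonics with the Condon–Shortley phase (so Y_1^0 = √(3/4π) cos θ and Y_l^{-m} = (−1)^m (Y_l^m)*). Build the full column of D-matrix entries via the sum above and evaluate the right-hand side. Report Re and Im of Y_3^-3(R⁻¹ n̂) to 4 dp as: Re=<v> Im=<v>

Re=0.4034 Im=0.0199

Need the full column D^3_{m',-3} for m'=−3..3 at α=5.5686, β=2.6355, γ=1.1776.
cos(β/2)=0.250354, sin(β/2)=0.968154
d^3_{-3,-3}: single k=0 term ⇒ +0.000246;  D = +0.000045+0.000242i
d^3_{-2,-3}: single k=0 term ⇒ -0.002332;  D = +0.001185-0.002009i
d^3_{-1,-3}: single k=0 term ⇒ +0.014261;  D = -0.013522+0.004532i
d^3_{0,-3}: single k=0 term ⇒ -0.063682;  D = +0.058870+0.024282i
d^3_{1,-3}: single k=0 term ⇒ +0.213272;  D = -0.095637-0.190627i
d^3_{2,-3}: single k=0 term ⇒ -0.521619;  D = -0.128839+0.505457i
d^3_{3,-3}: single k=0 term ⇒ +0.823507;  D = +0.676572-0.469483i
Y_3^{m'}(θ=1.6337,φ=1.2857) and Σ D·Y over m':
  (+0.0000+0.0002i)·(-0.3130+0.2721i)  (+0.0012-0.0020i)·(+0.0539+0.0345i)  (-0.0135+0.0045i)·(-0.0889+0.3034i)  (+0.0589+0.0243i)·(+0.0699+0.0000i)  (-0.0956-0.1906i)·(+0.0889+0.3034i)  (-0.1288+0.5055i)·(+0.0539-0.0345i)  (+0.6766-0.4695i)·(+0.3130+0.2721i)
Y_3^-3(R⁻¹ n̂) = +0.403379+0.019885i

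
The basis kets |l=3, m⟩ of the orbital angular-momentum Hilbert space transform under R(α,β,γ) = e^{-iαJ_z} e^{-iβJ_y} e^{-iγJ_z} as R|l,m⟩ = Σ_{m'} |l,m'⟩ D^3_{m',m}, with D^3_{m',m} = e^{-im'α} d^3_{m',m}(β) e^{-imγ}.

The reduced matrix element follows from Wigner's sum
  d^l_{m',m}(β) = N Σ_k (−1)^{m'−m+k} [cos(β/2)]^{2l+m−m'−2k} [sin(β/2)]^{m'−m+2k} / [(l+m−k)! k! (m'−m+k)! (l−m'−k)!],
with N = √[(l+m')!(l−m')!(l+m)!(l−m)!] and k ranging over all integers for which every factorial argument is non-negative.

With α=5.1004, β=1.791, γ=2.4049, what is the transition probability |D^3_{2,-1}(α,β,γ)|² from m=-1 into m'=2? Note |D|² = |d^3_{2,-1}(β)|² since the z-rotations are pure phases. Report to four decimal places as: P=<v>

P=0.0262

First d^3_{2,-1}(β=1.791), then the phase factors e^{-i(2)α} and e^{-i(-1)γ}:
With c≡cos(β/2)=0.625129 and s≡sin(β/2)=0.780522, N=[120·1·2·24]^{1/2}=75.894664
The bounds max(0,m−m')=0 and min(l+m,l−m')=1 give 2 terms
  k=0: (−1)^3·75.8947/(12)·0.6251^3·0.7805^3 = -0.734671
  k=1: (−1)^4·75.8947/(24)·0.6251^1·0.7805^5 = +0.572657
d^3_{2,-1}(1.791) = -0.734671 +0.572657 = -0.162015
|D^3_{2,-1}|² = |d^3_{2,-1}(β)|² = (-0.162015)² = 0.026249 (the z-rotation phases have unit modulus)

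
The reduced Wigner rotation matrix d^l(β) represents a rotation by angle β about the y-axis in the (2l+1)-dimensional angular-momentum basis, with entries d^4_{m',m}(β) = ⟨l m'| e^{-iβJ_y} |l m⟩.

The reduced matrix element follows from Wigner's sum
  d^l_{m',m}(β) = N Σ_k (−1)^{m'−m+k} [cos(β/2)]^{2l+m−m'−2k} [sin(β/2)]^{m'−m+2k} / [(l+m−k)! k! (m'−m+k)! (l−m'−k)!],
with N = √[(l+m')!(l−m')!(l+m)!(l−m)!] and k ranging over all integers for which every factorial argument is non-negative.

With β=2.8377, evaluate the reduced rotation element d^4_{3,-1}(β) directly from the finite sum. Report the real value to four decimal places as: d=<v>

d^4_{3,-1}(β=2.8377) via Wigner's sum:
c=cos(2.8377/2)=0.151362, s=sin(2.8377/2)=0.988478; N=√[5040·1·6·120]=1904.940944
k: max(0,(-1)−(3))=0 … min(4+(-1),4−(3))=1
  k=0: (−1)^4·1904.9409/(144)·0.1514^4·0.9885^4 = +0.006629
  k=1: (−1)^5·1904.9409/(240)·0.1514^2·0.9885^6 = -0.169632
d^4_{3,-1}(2.8377) = +0.006629 -0.169632 = -0.163003

d=-0.1630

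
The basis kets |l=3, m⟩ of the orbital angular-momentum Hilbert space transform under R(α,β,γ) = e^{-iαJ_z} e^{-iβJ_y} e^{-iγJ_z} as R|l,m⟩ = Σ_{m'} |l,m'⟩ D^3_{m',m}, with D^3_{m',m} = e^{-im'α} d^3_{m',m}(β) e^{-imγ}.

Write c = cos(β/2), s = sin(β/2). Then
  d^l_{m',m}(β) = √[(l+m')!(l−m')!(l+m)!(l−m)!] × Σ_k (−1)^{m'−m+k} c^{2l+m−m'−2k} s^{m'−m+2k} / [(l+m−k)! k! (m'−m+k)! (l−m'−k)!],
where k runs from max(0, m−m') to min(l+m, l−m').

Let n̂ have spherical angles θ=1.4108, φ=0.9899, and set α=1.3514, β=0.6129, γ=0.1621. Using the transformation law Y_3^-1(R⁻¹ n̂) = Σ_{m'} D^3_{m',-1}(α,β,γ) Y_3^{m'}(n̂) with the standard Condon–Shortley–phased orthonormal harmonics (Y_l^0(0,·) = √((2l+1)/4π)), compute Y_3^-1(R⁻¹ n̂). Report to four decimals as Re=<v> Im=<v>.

Re=0.2298 Im=0.1734

Need the full column D^3_{m',-1} for m'=−3..3 at α=1.3514, β=0.6129, γ=0.1621.
cos(β/2)=0.953411, sin(β/2)=0.301676
d^3_{-3,-1}: single k=2 term ⇒ +0.291237;  D = -0.138626-0.256129i
d^3_{-2,-1}: k∈[1..2] ⇒ +0.751520 -0.150485 = +0.601035;  D = -0.578174+0.164188i
d^3_{-1,-1}: k∈[0..2] ⇒ +0.751069 -0.601577 +0.045172 = +0.194664;  D = +0.011147+0.194345i
d^3_{0,-1}: k∈[0..2] ⇒ -0.823249 +0.247271 -0.008252 = -0.584230;  D = -0.576571-0.094289i
d^3_{1,-1}: k∈[0..2] ⇒ +0.451183 -0.060230 +0.000754 = +0.391706;  D = +0.145836-0.363546i
d^3_{2,-1}: k∈[0..1] ⇒ -0.150485 +0.007533 = -0.142951;  D = +0.117911+0.080822i
d^3_{3,-1}: single k=0 term ⇒ +0.029159;  D = -0.021325+0.019887i
Y_3^{m'}(θ=1.4108,φ=0.9899) and Σ D·Y over m':
  (-0.1386-0.2561i)·(-0.3955-0.0687i)  (-0.5782+0.1642i)·(-0.0631-0.1456i)  (+0.0111+0.1943i)·(-0.1529+0.2329i)  (-0.5766-0.0943i)·(-0.1708+0.0000i)  (+0.1458-0.3635i)·(+0.1529+0.2329i)  (+0.1179+0.0808i)·(-0.0631+0.1456i)  (-0.0213+0.0199i)·(+0.3955-0.0687i)
Y_3^-1(R⁻¹ n̂) = +0.229835+0.173418i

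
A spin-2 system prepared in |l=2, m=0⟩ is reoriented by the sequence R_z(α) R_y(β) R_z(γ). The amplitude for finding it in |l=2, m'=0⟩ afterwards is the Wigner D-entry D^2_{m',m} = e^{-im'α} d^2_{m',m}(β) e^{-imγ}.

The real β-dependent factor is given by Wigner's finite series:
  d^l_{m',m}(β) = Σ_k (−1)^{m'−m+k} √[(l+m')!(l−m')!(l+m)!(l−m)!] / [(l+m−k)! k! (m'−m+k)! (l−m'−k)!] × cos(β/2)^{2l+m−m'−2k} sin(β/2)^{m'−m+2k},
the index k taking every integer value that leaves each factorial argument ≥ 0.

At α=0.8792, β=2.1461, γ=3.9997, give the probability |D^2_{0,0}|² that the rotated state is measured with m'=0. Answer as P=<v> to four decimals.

Split into d^2_{0,0}(β=2.1461) × two z-phases.
Half-angle: c=0.477447, s=0.878661. N=√(2·2·2·2)=4.000000
k: max(0,(0)−(0))=0 … min(2+(0),2−(0))=2
  k=0: (−1)^0·4.0000/(4)·0.4774^4·0.8787^0 = +0.051964
  k=1: (−1)^1·4.0000/(1)·0.4774^2·0.8787^2 = -0.703967
  k=2: (−1)^2·4.0000/(4)·0.4774^0·0.8787^4 = +0.596053
d^2_{0,0}(2.1461) = +0.051964 -0.703967 +0.596053 = -0.055950
|D^2_{0,0}|² = |d^2_{0,0}(β)|² = (-0.055950)² = 0.003130 (the z-rotation phases have unit modulus)

P=0.0031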